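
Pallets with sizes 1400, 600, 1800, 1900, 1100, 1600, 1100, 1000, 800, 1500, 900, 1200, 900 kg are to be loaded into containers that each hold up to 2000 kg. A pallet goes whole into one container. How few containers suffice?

9

Total = 1900 + 1800 + 1600 + 1500 + 1400 + 1200 + 1100 + 1100 + 1000 + 900 + 900 + 800 + 600 = 15800 kg.
Lower bound: ⌈15800/2000⌉ = 8 containers.
A packing using 9 containers:
  container 1: 1900 = 1900
  container 2: 1800 = 1800
  container 3: 1600 = 1600
  container 4: 1500 = 1500
  container 5: 1400 + 600 = 2000
  container 6: 1200 + 800 = 2000
  container 7: 1100 + 900 = 2000
  container 8: 1100 + 900 = 2000
  container 9: 1000 = 1000
No arrangement into 8 containers stays within capacity, so 9 is optimal.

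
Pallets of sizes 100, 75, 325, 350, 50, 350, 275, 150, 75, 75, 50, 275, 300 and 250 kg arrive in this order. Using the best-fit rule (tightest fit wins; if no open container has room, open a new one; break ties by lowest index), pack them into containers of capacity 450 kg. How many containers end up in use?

  100 → container 1 (new)  [load 100/450]
  75 → container 1  [load 175/450]
  325 → container 2 (new)  [load 325/450]
  350 → container 3 (new)  [load 350/450]
  50 → container 3  [load 400/450]
  350 → container 4 (new)  [load 350/450]
  275 → container 1  [load 450/450]
  150 → container 5 (new)  [load 150/450]
  75 → container 4  [load 425/450]
  75 → container 2  [load 400/450]
  50 → container 2  [load 450/450]
  275 → container 5  [load 425/450]
  300 → container 6 (new)  [load 300/450]
  250 → container 7 (new)  [load 250/450]
7 containers opened.

7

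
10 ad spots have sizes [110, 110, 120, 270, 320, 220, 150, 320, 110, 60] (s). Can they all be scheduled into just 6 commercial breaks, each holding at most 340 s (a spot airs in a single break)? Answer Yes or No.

A valid assignment using 6 commercial breaks:
  break 1: 320 = 320
  break 2: 320 = 320
  break 3: 270 + 60 = 330
  break 4: 220 + 120 = 340
  break 5: 150 + 110 = 260
  break 6: 110 + 110 = 220
Every load is within 340 s, so 6 commercial breaks suffice.

Yes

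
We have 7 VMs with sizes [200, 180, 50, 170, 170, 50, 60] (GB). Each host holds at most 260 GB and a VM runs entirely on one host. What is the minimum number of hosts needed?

Total = 200 + 180 + 170 + 170 + 60 + 50 + 50 = 880 GB.
Lower bound: ⌈880/260⌉ = 4 hosts.
A packing using 4 hosts:
  host 1: 200 + 60 = 260
  host 2: 180 + 50 = 230
  host 3: 170 + 50 = 220
  host 4: 170 = 170
This matches the lower bound, so 4 is optimal.

4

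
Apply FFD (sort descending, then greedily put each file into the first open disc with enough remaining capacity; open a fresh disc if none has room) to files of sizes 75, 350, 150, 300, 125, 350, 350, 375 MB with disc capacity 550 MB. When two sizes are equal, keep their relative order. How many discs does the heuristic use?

Sorted descending: 375, 350, 350, 350, 300, 150, 125, 75.
  375 → disc 1 (new)  [load 375/550]
  350 → disc 2 (new)  [load 350/550]
  350 → disc 3 (new)  [load 350/550]
  350 → disc 4 (new)  [load 350/550]
  300 → disc 5 (new)  [load 300/550]
  150 → disc 1  [load 525/550]
  125 → disc 2  [load 475/550]
  75 → disc 2  [load 550/550]
5 discs opened.

5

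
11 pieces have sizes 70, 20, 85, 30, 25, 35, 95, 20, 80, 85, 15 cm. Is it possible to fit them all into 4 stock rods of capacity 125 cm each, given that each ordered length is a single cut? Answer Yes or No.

No

Total = 560 cm; ⌈560/125⌉ = 5.
At least 5 stock rods are required, but only 4 are allowed.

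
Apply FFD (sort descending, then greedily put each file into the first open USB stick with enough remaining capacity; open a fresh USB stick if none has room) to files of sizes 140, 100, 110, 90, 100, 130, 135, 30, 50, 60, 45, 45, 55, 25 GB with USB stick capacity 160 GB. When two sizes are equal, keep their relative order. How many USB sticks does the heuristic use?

Sorted descending: 140, 135, 130, 110, 100, 100, 90, 60, 55, 50, 45, 45, 30, 25.
  140 → USB stick 1 (new)  [load 140/160]
  135 → USB stick 2 (new)  [load 135/160]
  130 → USB stick 3 (new)  [load 130/160]
  110 → USB stick 4 (new)  [load 110/160]
  100 → USB stick 5 (new)  [load 100/160]
  100 → USB stick 6 (new)  [load 100/160]
  90 → USB stick 7 (new)  [load 90/160]
  60 → USB stick 5  [load 160/160]
  55 → USB stick 6  [load 155/160]
  50 → USB stick 4  [load 160/160]
  45 → USB stick 7  [load 135/160]
  45 → USB stick 8 (new)  [load 45/160]
  30 → USB stick 3  [load 160/160]
  25 → USB stick 2  [load 160/160]
8 USB sticks opened.

8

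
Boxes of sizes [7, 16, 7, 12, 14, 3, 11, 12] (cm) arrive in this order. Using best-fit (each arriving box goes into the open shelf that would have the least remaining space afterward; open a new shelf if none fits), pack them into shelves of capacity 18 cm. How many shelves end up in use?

  7 → shelf 1 (new)  [load 7/18]
  16 → shelf 2 (new)  [load 16/18]
  7 → shelf 1  [load 14/18]
  12 → shelf 3 (new)  [load 12/18]
  14 → shelf 4 (new)  [load 14/18]
  3 → shelf 1  [load 17/18]
  11 → shelf 5 (new)  [load 11/18]
  12 → shelf 6 (new)  [load 12/18]
6 shelves opened.

6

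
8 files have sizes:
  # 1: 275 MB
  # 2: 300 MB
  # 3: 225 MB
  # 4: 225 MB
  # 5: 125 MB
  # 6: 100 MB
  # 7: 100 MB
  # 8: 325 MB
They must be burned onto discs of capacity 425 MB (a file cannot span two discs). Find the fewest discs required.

5

Total = 325 + 300 + 275 + 225 + 225 + 125 + 100 + 100 = 1675 MB.
Lower bound: ⌈1675/425⌉ = 4 discs.
Also, 5 files each exceed 425/2 MB, and no two of those can share a disc, so at least 5 discs are needed.
A packing using 5 discs:
  disc 1: 325 + 100 = 425
  disc 2: 300 + 125 = 425
  disc 3: 275 + 100 = 375
  disc 4: 225 = 225
  disc 5: 225 = 225
This matches the lower bound, so 5 is optimal.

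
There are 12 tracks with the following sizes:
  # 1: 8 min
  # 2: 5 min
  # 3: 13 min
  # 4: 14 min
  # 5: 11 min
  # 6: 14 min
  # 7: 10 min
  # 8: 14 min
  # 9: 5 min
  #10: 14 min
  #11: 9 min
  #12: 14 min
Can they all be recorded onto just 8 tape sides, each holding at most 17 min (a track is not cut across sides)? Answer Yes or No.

No

Total = 131 min; ⌈131/17⌉ = 8.
9 tracks each exceed half the capacity and cannot share a side, forcing at least 9 tape sides.
At least 9 tape sides are required, but only 8 are allowed.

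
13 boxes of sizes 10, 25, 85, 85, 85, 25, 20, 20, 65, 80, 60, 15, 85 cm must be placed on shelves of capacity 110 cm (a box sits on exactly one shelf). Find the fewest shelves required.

Total = 85 + 85 + 85 + 85 + 80 + 65 + 60 + 25 + 25 + 20 + 20 + 15 + 10 = 660 cm.
Lower bound: ⌈660/110⌉ = 6 shelves.
Also, 7 boxes each exceed 55 cm, and no two of those can share a shelf, so at least 7 shelves are needed.
A packing using 7 shelves:
  shelf 1: 85 + 25 = 110
  shelf 2: 85 + 25 = 110
  shelf 3: 85 + 20 = 105
  shelf 4: 85 + 20 = 105
  shelf 5: 80 + 15 + 10 = 105
  shelf 6: 65 = 65
  shelf 7: 60 = 60
This matches the lower bound, so 7 is optimal.

7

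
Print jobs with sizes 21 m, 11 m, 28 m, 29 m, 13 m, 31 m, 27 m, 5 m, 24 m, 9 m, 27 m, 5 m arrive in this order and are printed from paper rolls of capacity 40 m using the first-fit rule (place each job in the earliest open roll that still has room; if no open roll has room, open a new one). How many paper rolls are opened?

  21 → roll 1 (new)  [load 21/40]
  11 → roll 1  [load 32/40]
  28 → roll 2 (new)  [load 28/40]
  29 → roll 3 (new)  [load 29/40]
  13 → roll 4 (new)  [load 13/40]
  31 → roll 5 (new)  [load 31/40]
  27 → roll 4  [load 40/40]
  5 → roll 1  [load 37/40]
  24 → roll 6 (new)  [load 24/40]
  9 → roll 2  [load 37/40]
  27 → roll 7 (new)  [load 27/40]
  5 → roll 3  [load 34/40]
7 paper rolls opened.

7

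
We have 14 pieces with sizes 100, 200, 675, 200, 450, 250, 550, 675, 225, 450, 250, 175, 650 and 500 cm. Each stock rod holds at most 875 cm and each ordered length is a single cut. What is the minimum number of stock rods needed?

7

Total = 675 + 675 + 650 + 550 + 500 + 450 + 450 + 250 + 250 + 225 + 200 + 200 + 175 + 100 = 5350 cm.
Lower bound: ⌈5350/875⌉ = 7 stock rods.
A packing using 7 stock rods:
  stock rod 1: 675 + 200 = 875
  stock rod 2: 675 + 200 = 875
  stock rod 3: 650 + 225 = 875
  stock rod 4: 550 + 250 = 800
  stock rod 5: 500 + 250 + 100 = 850
  stock rod 6: 450 + 175 = 625
  stock rod 7: 450 = 450
This matches the lower bound, so 7 is optimal.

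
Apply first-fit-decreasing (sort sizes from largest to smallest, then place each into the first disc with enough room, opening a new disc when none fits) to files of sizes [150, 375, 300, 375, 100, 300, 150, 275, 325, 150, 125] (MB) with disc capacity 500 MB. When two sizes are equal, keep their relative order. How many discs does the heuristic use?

6

Sorted descending: 375, 375, 325, 300, 300, 275, 150, 150, 150, 125, 100.
  375 → disc 1 (new)  [load 375/500]
  375 → disc 2 (new)  [load 375/500]
  325 → disc 3 (new)  [load 325/500]
  300 → disc 4 (new)  [load 300/500]
  300 → disc 5 (new)  [load 300/500]
  275 → disc 6 (new)  [load 275/500]
  150 → disc 3  [load 475/500]
  150 → disc 4  [load 450/500]
  150 → disc 5  [load 450/500]
  125 → disc 1  [load 500/500]
  100 → disc 2  [load 475/500]
6 discs opened.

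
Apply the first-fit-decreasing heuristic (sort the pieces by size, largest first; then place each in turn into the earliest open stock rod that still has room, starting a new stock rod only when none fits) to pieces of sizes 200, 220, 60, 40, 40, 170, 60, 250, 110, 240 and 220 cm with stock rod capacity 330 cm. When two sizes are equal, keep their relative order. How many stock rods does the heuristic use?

6

Sorted descending: 250, 240, 220, 220, 200, 170, 110, 60, 60, 40, 40.
  250 → stock rod 1 (new)  [load 250/330]
  240 → stock rod 2 (new)  [load 240/330]
  220 → stock rod 3 (new)  [load 220/330]
  220 → stock rod 4 (new)  [load 220/330]
  200 → stock rod 5 (new)  [load 200/330]
  170 → stock rod 6 (new)  [load 170/330]
  110 → stock rod 3  [load 330/330]
  60 → stock rod 1  [load 310/330]
  60 → stock rod 2  [load 300/330]
  40 → stock rod 4  [load 260/330]
  40 → stock rod 4  [load 300/330]
6 stock rods opened.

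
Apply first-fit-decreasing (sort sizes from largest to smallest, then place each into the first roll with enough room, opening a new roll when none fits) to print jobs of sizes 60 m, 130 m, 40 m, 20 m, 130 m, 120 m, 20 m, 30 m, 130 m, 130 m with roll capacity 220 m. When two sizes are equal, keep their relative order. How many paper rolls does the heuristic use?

5

Sorted descending: 130, 130, 130, 130, 120, 60, 40, 30, 20, 20.
  130 → roll 1 (new)  [load 130/220]
  130 → roll 2 (new)  [load 130/220]
  130 → roll 3 (new)  [load 130/220]
  130 → roll 4 (new)  [load 130/220]
  120 → roll 5 (new)  [load 120/220]
  60 → roll 1  [load 190/220]
  40 → roll 2  [load 170/220]
  30 → roll 1  [load 220/220]
  20 → roll 2  [load 190/220]
  20 → roll 2  [load 210/220]
5 paper rolls opened.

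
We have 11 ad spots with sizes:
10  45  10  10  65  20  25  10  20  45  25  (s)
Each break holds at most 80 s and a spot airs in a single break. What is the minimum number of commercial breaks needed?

4

Total = 65 + 45 + 45 + 25 + 25 + 20 + 20 + 10 + 10 + 10 + 10 = 285 s.
Lower bound: ⌈285/80⌉ = 4 commercial breaks.
A packing using 4 commercial breaks:
  break 1: 65 + 10 = 75
  break 2: 45 + 25 + 10 = 80
  break 3: 45 + 25 + 10 = 80
  break 4: 20 + 20 + 10 = 50
This matches the lower bound, so 4 is optimal.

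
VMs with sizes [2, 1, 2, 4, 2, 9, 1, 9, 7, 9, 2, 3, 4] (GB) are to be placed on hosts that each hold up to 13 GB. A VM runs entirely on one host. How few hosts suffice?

Total = 9 + 9 + 9 + 7 + 4 + 4 + 3 + 2 + 2 + 2 + 2 + 1 + 1 = 55 GB.
Lower bound: ⌈55/13⌉ = 5 hosts.
A packing using 5 hosts:
  host 1: 9 + 4 = 13
  host 2: 9 + 4 = 13
  host 3: 9 + 3 + 1 = 13
  host 4: 7 + 2 + 2 + 2 = 13
  host 5: 2 + 1 = 3
This matches the lower bound, so 5 is optimal.

5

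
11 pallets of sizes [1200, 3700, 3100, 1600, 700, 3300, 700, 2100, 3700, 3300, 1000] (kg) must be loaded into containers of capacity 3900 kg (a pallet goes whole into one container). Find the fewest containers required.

7

Total = 3700 + 3700 + 3300 + 3300 + 3100 + 2100 + 1600 + 1200 + 1000 + 700 + 700 = 24400 kg.
Lower bound: ⌈24400/3900⌉ = 7 containers.
A packing using 7 containers:
  container 1: 3700 = 3700
  container 2: 3700 = 3700
  container 3: 3300 = 3300
  container 4: 3300 = 3300
  container 5: 3100 + 700 = 3800
  container 6: 2100 + 1600 = 3700
  container 7: 1200 + 1000 + 700 = 2900
This matches the lower bound, so 7 is optimal.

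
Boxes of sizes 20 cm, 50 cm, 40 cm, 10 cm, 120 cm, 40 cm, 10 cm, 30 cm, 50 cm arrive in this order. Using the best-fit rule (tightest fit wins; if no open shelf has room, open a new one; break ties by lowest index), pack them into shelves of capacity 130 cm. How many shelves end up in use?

  20 → shelf 1 (new)  [load 20/130]
  50 → shelf 1  [load 70/130]
  40 → shelf 1  [load 110/130]
  10 → shelf 1  [load 120/130]
  120 → shelf 2 (new)  [load 120/130]
  40 → shelf 3 (new)  [load 40/130]
  10 → shelf 1  [load 130/130]
  30 → shelf 3  [load 70/130]
  50 → shelf 3  [load 120/130]
3 shelves opened.

3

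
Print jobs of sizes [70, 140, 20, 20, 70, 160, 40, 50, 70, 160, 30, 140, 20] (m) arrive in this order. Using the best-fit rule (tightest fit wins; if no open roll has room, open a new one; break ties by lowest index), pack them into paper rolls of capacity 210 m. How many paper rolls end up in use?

  70 → roll 1 (new)  [load 70/210]
  140 → roll 1  [load 210/210]
  20 → roll 2 (new)  [load 20/210]
  20 → roll 2  [load 40/210]
  70 → roll 2  [load 110/210]
  160 → roll 3 (new)  [load 160/210]
  40 → roll 3  [load 200/210]
  50 → roll 2  [load 160/210]
  70 → roll 4 (new)  [load 70/210]
  160 → roll 5 (new)  [load 160/210]
  30 → roll 2  [load 190/210]
  140 → roll 4  [load 210/210]
  20 → roll 2  [load 210/210]
5 paper rolls opened.

5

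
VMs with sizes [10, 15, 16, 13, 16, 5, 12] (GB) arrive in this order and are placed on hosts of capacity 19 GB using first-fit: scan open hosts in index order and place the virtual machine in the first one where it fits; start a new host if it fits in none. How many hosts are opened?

  10 → host 1 (new)  [load 10/19]
  15 → host 2 (new)  [load 15/19]
  16 → host 3 (new)  [load 16/19]
  13 → host 4 (new)  [load 13/19]
  16 → host 5 (new)  [load 16/19]
  5 → host 1  [load 15/19]
  12 → host 6 (new)  [load 12/19]
6 hosts opened.

6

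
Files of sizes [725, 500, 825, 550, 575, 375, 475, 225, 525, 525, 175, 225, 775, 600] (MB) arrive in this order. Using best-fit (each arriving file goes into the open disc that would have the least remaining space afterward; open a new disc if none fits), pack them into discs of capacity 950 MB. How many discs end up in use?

  725 → disc 1 (new)  [load 725/950]
  500 → disc 2 (new)  [load 500/950]
  825 → disc 3 (new)  [load 825/950]
  550 → disc 4 (new)  [load 550/950]
  575 → disc 5 (new)  [load 575/950]
  375 → disc 5  [load 950/950]
  475 → disc 6 (new)  [load 475/950]
  225 → disc 1  [load 950/950]
  525 → disc 7 (new)  [load 525/950]
  525 → disc 8 (new)  [load 525/950]
  175 → disc 4  [load 725/950]
  225 → disc 4  [load 950/950]
  775 → disc 9 (new)  [load 775/950]
  600 → disc 10 (new)  [load 600/950]
10 discs opened.

10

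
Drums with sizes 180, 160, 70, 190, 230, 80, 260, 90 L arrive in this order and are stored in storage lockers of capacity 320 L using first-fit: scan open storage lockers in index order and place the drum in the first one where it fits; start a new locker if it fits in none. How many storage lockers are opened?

  180 → locker 1 (new)  [load 180/320]
  160 → locker 2 (new)  [load 160/320]
  70 → locker 1  [load 250/320]
  190 → locker 3 (new)  [load 190/320]
  230 → locker 4 (new)  [load 230/320]
  80 → locker 2  [load 240/320]
  260 → locker 5 (new)  [load 260/320]
  90 → locker 3  [load 280/320]
5 storage lockers opened.

5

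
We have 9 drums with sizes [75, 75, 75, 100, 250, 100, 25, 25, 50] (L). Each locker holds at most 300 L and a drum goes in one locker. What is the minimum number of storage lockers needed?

Total = 250 + 100 + 100 + 75 + 75 + 75 + 50 + 25 + 25 = 775 L.
Lower bound: ⌈775/300⌉ = 3 storage lockers.
A packing using 3 storage lockers:
  locker 1: 250 + 50 = 300
  locker 2: 100 + 100 + 75 + 25 = 300
  locker 3: 75 + 75 + 25 = 175
This matches the lower bound, so 3 is optimal.

3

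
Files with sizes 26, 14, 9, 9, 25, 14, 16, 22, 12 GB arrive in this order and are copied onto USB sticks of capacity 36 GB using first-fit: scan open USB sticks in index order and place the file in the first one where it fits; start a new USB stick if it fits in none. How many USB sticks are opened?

5

  26 → USB stick 1 (new)  [load 26/36]
  14 → USB stick 2 (new)  [load 14/36]
  9 → USB stick 1  [load 35/36]
  9 → USB stick 2  [load 23/36]
  25 → USB stick 3 (new)  [load 25/36]
  14 → USB stick 4 (new)  [load 14/36]
  16 → USB stick 4  [load 30/36]
  22 → USB stick 5 (new)  [load 22/36]
  12 → USB stick 2  [load 35/36]
5 USB sticks opened.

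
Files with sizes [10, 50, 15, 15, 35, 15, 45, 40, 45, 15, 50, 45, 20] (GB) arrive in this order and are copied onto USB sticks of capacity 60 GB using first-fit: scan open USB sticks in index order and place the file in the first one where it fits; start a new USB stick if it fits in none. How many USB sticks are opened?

8

  10 → USB stick 1 (new)  [load 10/60]
  50 → USB stick 1  [load 60/60]
  15 → USB stick 2 (new)  [load 15/60]
  15 → USB stick 2  [load 30/60]
  35 → USB stick 3 (new)  [load 35/60]
  15 → USB stick 2  [load 45/60]
  45 → USB stick 4 (new)  [load 45/60]
  40 → USB stick 5 (new)  [load 40/60]
  45 → USB stick 6 (new)  [load 45/60]
  15 → USB stick 2  [load 60/60]
  50 → USB stick 7 (new)  [load 50/60]
  45 → USB stick 8 (new)  [load 45/60]
  20 → USB stick 3  [load 55/60]
8 USB sticks opened.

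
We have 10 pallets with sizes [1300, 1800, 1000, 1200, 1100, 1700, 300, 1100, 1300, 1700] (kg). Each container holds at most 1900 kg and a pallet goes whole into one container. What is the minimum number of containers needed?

Total = 1800 + 1700 + 1700 + 1300 + 1300 + 1200 + 1100 + 1100 + 1000 + 300 = 12500 kg.
Lower bound: ⌈12500/1900⌉ = 7 containers.
Also, 9 pallets each exceed 950 kg, and no two of those can share a container, so at least 9 containers are needed.
A packing using 9 containers:
  container 1: 1800 = 1800
  container 2: 1700 = 1700
  container 3: 1700 = 1700
  container 4: 1300 + 300 = 1600
  container 5: 1300 = 1300
  container 6: 1200 = 1200
  container 7: 1100 = 1100
  container 8: 1100 = 1100
  container 9: 1000 = 1000
This matches the lower bound, so 9 is optimal.

9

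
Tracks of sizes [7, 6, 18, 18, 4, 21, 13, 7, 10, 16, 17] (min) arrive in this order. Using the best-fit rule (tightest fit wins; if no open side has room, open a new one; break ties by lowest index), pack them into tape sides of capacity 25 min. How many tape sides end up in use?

7

  7 → side 1 (new)  [load 7/25]
  6 → side 1  [load 13/25]
  18 → side 2 (new)  [load 18/25]
  18 → side 3 (new)  [load 18/25]
  4 → side 2  [load 22/25]
  21 → side 4 (new)  [load 21/25]
  13 → side 5 (new)  [load 13/25]
  7 → side 3  [load 25/25]
  10 → side 1  [load 23/25]
  16 → side 6 (new)  [load 16/25]
  17 → side 7 (new)  [load 17/25]
7 tape sides opened.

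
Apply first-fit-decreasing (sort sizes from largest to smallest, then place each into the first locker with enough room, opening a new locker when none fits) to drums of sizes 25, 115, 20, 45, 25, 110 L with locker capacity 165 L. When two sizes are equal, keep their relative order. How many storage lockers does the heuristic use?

Sorted descending: 115, 110, 45, 25, 25, 20.
  115 → locker 1 (new)  [load 115/165]
  110 → locker 2 (new)  [load 110/165]
  45 → locker 1  [load 160/165]
  25 → locker 2  [load 135/165]
  25 → locker 2  [load 160/165]
  20 → locker 3 (new)  [load 20/165]
3 storage lockers opened.

3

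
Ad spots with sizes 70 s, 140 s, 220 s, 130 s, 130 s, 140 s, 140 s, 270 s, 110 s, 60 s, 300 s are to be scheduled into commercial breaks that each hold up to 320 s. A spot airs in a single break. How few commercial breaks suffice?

6

Total = 300 + 270 + 220 + 140 + 140 + 140 + 130 + 130 + 110 + 70 + 60 = 1710 s.
Lower bound: ⌈1710/320⌉ = 6 commercial breaks.
A packing using 6 commercial breaks:
  break 1: 300 = 300
  break 2: 270 = 270
  break 3: 220 + 70 = 290
  break 4: 140 + 140 = 280
  break 5: 140 + 130 = 270
  break 6: 130 + 110 + 60 = 300
This matches the lower bound, so 6 is optimal.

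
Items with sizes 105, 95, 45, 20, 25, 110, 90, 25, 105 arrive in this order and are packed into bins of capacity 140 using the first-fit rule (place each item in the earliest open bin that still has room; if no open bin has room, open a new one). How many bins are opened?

5

  105 → bin 1 (new)  [load 105/140]
  95 → bin 2 (new)  [load 95/140]
  45 → bin 2  [load 140/140]
  20 → bin 1  [load 125/140]
  25 → bin 3 (new)  [load 25/140]
  110 → bin 3  [load 135/140]
  90 → bin 4 (new)  [load 90/140]
  25 → bin 4  [load 115/140]
  105 → bin 5 (new)  [load 105/140]
5 bins opened.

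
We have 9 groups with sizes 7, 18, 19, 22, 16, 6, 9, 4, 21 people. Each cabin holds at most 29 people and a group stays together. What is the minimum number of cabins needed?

Total = 22 + 21 + 19 + 18 + 16 + 9 + 7 + 6 + 4 = 122 people.
Lower bound: ⌈122/29⌉ = 5 cabins.
A packing using 5 cabins:
  cabin 1: 22 + 7 = 29
  cabin 2: 21 + 6 = 27
  cabin 3: 19 + 9 = 28
  cabin 4: 18 + 4 = 22
  cabin 5: 16 = 16
This matches the lower bound, so 5 is optimal.

5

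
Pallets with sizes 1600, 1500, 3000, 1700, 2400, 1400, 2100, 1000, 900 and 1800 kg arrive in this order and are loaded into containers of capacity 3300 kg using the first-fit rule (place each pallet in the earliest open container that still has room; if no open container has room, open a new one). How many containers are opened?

  1600 → container 1 (new)  [load 1600/3300]
  1500 → container 1  [load 3100/3300]
  3000 → container 2 (new)  [load 3000/3300]
  1700 → container 3 (new)  [load 1700/3300]
  2400 → container 4 (new)  [load 2400/3300]
  1400 → container 3  [load 3100/3300]
  2100 → container 5 (new)  [load 2100/3300]
  1000 → container 5  [load 3100/3300]
  900 → container 4  [load 3300/3300]
  1800 → container 6 (new)  [load 1800/3300]
6 containers opened.

6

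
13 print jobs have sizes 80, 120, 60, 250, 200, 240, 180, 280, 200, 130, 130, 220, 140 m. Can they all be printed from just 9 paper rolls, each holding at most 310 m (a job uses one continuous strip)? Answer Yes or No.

Yes

A valid assignment using 9 paper rolls:
  roll 1: 280 = 280
  roll 2: 250 + 60 = 310
  roll 3: 240 = 240
  roll 4: 220 + 80 = 300
  roll 5: 200 = 200
  roll 6: 200 = 200
  roll 7: 180 + 130 = 310
  roll 8: 140 + 130 = 270
  roll 9: 120 = 120
Every load is within 310 m, so 9 paper rolls suffice.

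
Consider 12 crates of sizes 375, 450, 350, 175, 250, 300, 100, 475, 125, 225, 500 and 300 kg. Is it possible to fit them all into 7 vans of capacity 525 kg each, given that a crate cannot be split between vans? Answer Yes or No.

No

Total = 3625 kg; ⌈3625/525⌉ = 7.
The bound of 7 does not rule out 7, but exhaustive search shows no assignment into 7 vans of capacity 525 kg exists — the minimum is 8.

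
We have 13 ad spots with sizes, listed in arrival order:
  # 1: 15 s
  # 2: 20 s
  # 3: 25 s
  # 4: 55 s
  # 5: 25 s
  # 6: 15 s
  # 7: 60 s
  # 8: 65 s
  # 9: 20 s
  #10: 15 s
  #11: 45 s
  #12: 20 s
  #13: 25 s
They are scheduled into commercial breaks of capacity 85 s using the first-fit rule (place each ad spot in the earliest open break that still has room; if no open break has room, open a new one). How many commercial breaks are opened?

5

  15 → break 1 (new)  [load 15/85]
  20 → break 1  [load 35/85]
  25 → break 1  [load 60/85]
  55 → break 2 (new)  [load 55/85]
  25 → break 1  [load 85/85]
  15 → break 2  [load 70/85]
  60 → break 3 (new)  [load 60/85]
  65 → break 4 (new)  [load 65/85]
  20 → break 3  [load 80/85]
  15 → break 2  [load 85/85]
  45 → break 5 (new)  [load 45/85]
  20 → break 4  [load 85/85]
  25 → break 5  [load 70/85]
5 commercial breaks opened.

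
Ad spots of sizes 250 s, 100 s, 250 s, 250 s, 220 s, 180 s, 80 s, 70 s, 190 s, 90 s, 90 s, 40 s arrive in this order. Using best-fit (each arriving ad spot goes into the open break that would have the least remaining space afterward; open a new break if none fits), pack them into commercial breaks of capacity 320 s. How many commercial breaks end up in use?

  250 → break 1 (new)  [load 250/320]
  100 → break 2 (new)  [load 100/320]
  250 → break 3 (new)  [load 250/320]
  250 → break 4 (new)  [load 250/320]
  220 → break 2  [load 320/320]
  180 → break 5 (new)  [load 180/320]
  80 → break 5  [load 260/320]
  70 → break 1  [load 320/320]
  190 → break 6 (new)  [load 190/320]
  90 → break 6  [load 280/320]
  90 → break 7 (new)  [load 90/320]
  40 → break 6  [load 320/320]
7 commercial breaks opened.

7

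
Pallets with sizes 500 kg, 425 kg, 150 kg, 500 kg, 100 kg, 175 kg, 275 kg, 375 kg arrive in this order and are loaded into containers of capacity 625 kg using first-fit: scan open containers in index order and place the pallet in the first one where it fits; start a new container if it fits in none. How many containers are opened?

  500 → container 1 (new)  [load 500/625]
  425 → container 2 (new)  [load 425/625]
  150 → container 2  [load 575/625]
  500 → container 3 (new)  [load 500/625]
  100 → container 1  [load 600/625]
  175 → container 4 (new)  [load 175/625]
  275 → container 4  [load 450/625]
  375 → container 5 (new)  [load 375/625]
5 containers opened.

5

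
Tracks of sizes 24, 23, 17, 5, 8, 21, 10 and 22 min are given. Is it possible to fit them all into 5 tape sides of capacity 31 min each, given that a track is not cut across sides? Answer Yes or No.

Yes

A valid assignment using 5 tape sides:
  side 1: 24 + 5 = 29
  side 2: 23 + 8 = 31
  side 3: 22 = 22
  side 4: 21 + 10 = 31
  side 5: 17 = 17
Every load is within 31 min, so 5 tape sides suffice.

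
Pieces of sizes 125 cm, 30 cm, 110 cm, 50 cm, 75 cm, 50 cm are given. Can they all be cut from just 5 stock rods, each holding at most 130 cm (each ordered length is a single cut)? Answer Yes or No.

Yes

A valid assignment using 4 stock rods:
  stock rod 1: 125 = 125
  stock rod 2: 110 = 110
  stock rod 3: 75 + 50 = 125
  stock rod 4: 50 + 30 = 80
That uses only 4 ≤ 5, so 5 stock rods are enough.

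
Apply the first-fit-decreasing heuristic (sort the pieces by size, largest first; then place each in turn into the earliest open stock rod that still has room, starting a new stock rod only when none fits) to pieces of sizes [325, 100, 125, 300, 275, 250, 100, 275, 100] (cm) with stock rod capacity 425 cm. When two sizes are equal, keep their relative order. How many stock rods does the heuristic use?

Sorted descending: 325, 300, 275, 275, 250, 125, 100, 100, 100.
  325 → stock rod 1 (new)  [load 325/425]
  300 → stock rod 2 (new)  [load 300/425]
  275 → stock rod 3 (new)  [load 275/425]
  275 → stock rod 4 (new)  [load 275/425]
  250 → stock rod 5 (new)  [load 250/425]
  125 → stock rod 2  [load 425/425]
  100 → stock rod 1  [load 425/425]
  100 → stock rod 3  [load 375/425]
  100 → stock rod 4  [load 375/425]
5 stock rods opened.

5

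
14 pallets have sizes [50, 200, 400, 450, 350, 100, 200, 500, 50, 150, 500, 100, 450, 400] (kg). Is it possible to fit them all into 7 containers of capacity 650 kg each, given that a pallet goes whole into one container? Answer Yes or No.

Yes

A valid assignment using 7 containers:
  container 1: 500 + 150 = 650
  container 2: 500 + 100 + 50 = 650
  container 3: 450 + 200 = 650
  container 4: 450 + 200 = 650
  container 5: 400 + 100 + 50 = 550
  container 6: 400 = 400
  container 7: 350 = 350
Every load is within 650 kg, so 7 containers suffice.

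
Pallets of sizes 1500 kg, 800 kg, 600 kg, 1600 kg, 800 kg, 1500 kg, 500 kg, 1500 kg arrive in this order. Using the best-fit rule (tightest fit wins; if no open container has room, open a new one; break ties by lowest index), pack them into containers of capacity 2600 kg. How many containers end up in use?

4

  1500 → container 1 (new)  [load 1500/2600]
  800 → container 1  [load 2300/2600]
  600 → container 2 (new)  [load 600/2600]
  1600 → container 2  [load 2200/2600]
  800 → container 3 (new)  [load 800/2600]
  1500 → container 3  [load 2300/2600]
  500 → container 4 (new)  [load 500/2600]
  1500 → container 4  [load 2000/2600]
4 containers opened.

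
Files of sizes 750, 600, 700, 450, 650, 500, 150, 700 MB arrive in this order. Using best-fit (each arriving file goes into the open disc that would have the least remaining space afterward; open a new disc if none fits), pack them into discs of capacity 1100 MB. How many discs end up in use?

6

  750 → disc 1 (new)  [load 750/1100]
  600 → disc 2 (new)  [load 600/1100]
  700 → disc 3 (new)  [load 700/1100]
  450 → disc 2  [load 1050/1100]
  650 → disc 4 (new)  [load 650/1100]
  500 → disc 5 (new)  [load 500/1100]
  150 → disc 1  [load 900/1100]
  700 → disc 6 (new)  [load 700/1100]
6 discs opened.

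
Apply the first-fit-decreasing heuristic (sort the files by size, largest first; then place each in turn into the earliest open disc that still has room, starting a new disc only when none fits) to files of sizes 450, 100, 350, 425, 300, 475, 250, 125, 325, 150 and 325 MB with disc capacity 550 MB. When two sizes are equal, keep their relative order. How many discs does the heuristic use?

7

Sorted descending: 475, 450, 425, 350, 325, 325, 300, 250, 150, 125, 100.
  475 → disc 1 (new)  [load 475/550]
  450 → disc 2 (new)  [load 450/550]
  425 → disc 3 (new)  [load 425/550]
  350 → disc 4 (new)  [load 350/550]
  325 → disc 5 (new)  [load 325/550]
  325 → disc 6 (new)  [load 325/550]
  300 → disc 7 (new)  [load 300/550]
  250 → disc 7  [load 550/550]
  150 → disc 4  [load 500/550]
  125 → disc 3  [load 550/550]
  100 → disc 2  [load 550/550]
7 discs opened.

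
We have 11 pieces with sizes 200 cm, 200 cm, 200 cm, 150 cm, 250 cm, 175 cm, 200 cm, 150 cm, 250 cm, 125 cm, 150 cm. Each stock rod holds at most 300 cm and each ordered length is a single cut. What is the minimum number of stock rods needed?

9

Total = 250 + 250 + 200 + 200 + 200 + 200 + 175 + 150 + 150 + 150 + 125 = 2050 cm.
Lower bound: ⌈2050/300⌉ = 7 stock rods.
A packing using 9 stock rods:
  stock rod 1: 250 = 250
  stock rod 2: 250 = 250
  stock rod 3: 200 = 200
  stock rod 4: 200 = 200
  stock rod 5: 200 = 200
  stock rod 6: 200 = 200
  stock rod 7: 175 + 125 = 300
  stock rod 8: 150 + 150 = 300
  stock rod 9: 150 = 150
No arrangement into 8 stock rods stays within capacity, so 9 is optimal.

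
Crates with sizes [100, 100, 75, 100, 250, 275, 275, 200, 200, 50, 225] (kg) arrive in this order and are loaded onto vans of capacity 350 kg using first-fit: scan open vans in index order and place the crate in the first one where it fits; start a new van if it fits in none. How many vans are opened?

  100 → van 1 (new)  [load 100/350]
  100 → van 1  [load 200/350]
  75 → van 1  [load 275/350]
  100 → van 2 (new)  [load 100/350]
  250 → van 2  [load 350/350]
  275 → van 3 (new)  [load 275/350]
  275 → van 4 (new)  [load 275/350]
  200 → van 5 (new)  [load 200/350]
  200 → van 6 (new)  [load 200/350]
  50 → van 1  [load 325/350]
  225 → van 7 (new)  [load 225/350]
7 vans opened.

7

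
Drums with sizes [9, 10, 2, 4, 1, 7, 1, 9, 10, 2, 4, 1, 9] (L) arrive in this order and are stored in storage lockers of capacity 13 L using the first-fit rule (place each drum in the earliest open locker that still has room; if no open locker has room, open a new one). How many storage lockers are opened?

6

  9 → locker 1 (new)  [load 9/13]
  10 → locker 2 (new)  [load 10/13]
  2 → locker 1  [load 11/13]
  4 → locker 3 (new)  [load 4/13]
  1 → locker 1  [load 12/13]
  7 → locker 3  [load 11/13]
  1 → locker 1  [load 13/13]
  9 → locker 4 (new)  [load 9/13]
  10 → locker 5 (new)  [load 10/13]
  2 → locker 2  [load 12/13]
  4 → locker 4  [load 13/13]
  1 → locker 2  [load 13/13]
  9 → locker 6 (new)  [load 9/13]
6 storage lockers opened.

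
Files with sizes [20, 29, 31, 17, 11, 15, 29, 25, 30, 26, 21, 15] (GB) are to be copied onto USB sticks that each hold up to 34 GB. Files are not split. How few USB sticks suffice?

10

Total = 31 + 30 + 29 + 29 + 26 + 25 + 21 + 20 + 17 + 15 + 15 + 11 = 269 GB.
Lower bound: ⌈269/34⌉ = 8 USB sticks.
A packing using 10 USB sticks:
  USB stick 1: 31 = 31
  USB stick 2: 30 = 30
  USB stick 3: 29 = 29
  USB stick 4: 29 = 29
  USB stick 5: 26 = 26
  USB stick 6: 25 = 25
  USB stick 7: 21 + 11 = 32
  USB stick 8: 20 = 20
  USB stick 9: 17 + 15 = 32
  USB stick 10: 15 = 15
No arrangement into 9 USB sticks stays within capacity, so 10 is optimal.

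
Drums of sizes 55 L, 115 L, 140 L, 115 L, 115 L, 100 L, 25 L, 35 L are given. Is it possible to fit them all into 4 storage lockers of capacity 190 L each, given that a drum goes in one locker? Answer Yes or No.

No

Total = 700 L; ⌈700/190⌉ = 4.
5 drums each exceed half the capacity and cannot share a locker, forcing at least 5 storage lockers.
At least 5 storage lockers are required, but only 4 are allowed.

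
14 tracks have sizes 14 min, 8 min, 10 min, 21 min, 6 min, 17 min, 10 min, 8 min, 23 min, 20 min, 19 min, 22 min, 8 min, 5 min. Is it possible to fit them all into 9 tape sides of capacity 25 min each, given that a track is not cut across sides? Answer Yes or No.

Yes

A valid assignment using 9 tape sides:
  side 1: 23 = 23
  side 2: 22 = 22
  side 3: 21 = 21
  side 4: 20 + 5 = 25
  side 5: 19 + 6 = 25
  side 6: 17 + 8 = 25
  side 7: 14 + 10 = 24
  side 8: 10 + 8 = 18
  side 9: 8 = 8
Every load is within 25 min, so 9 tape sides suffice.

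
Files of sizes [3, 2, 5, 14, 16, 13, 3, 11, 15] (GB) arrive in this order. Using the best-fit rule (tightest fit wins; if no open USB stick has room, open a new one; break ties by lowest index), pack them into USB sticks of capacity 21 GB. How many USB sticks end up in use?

5

  3 → USB stick 1 (new)  [load 3/21]
  2 → USB stick 1  [load 5/21]
  5 → USB stick 1  [load 10/21]
  14 → USB stick 2 (new)  [load 14/21]
  16 → USB stick 3 (new)  [load 16/21]
  13 → USB stick 4 (new)  [load 13/21]
  3 → USB stick 3  [load 19/21]
  11 → USB stick 1  [load 21/21]
  15 → USB stick 5 (new)  [load 15/21]
5 USB sticks opened.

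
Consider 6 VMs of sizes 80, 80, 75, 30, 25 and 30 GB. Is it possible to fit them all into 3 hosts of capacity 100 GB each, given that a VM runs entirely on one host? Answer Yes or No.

No

Total = 320 GB; ⌈320/100⌉ = 4.
At least 4 hosts are required, but only 3 are allowed.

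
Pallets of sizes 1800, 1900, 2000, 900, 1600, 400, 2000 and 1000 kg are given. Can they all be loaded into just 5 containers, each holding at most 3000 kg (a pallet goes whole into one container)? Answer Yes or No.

Yes

A valid assignment using 5 containers:
  container 1: 2000 + 1000 = 3000
  container 2: 2000 + 900 = 2900
  container 3: 1900 + 400 = 2300
  container 4: 1800 = 1800
  container 5: 1600 = 1600
Every load is within 3000 kg, so 5 containers suffice.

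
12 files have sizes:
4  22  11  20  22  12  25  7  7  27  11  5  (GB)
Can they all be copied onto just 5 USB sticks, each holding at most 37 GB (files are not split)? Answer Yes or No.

A valid assignment using 5 USB sticks:
  USB stick 1: 27 + 7 = 34
  USB stick 2: 25 + 12 = 37
  USB stick 3: 22 + 11 + 4 = 37
  USB stick 4: 22 + 11 = 33
  USB stick 5: 20 + 7 + 5 = 32
Every load is within 37 GB, so 5 USB sticks suffice.

Yes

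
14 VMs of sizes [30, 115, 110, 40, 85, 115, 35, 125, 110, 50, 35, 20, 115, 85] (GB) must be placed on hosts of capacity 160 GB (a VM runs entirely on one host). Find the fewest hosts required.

Total = 125 + 115 + 115 + 115 + 110 + 110 + 85 + 85 + 50 + 40 + 35 + 35 + 30 + 20 = 1070 GB.
Lower bound: ⌈1070/160⌉ = 7 hosts.
Also, 8 VMs each exceed 80 GB, and no two of those can share a host, so at least 8 hosts are needed.
A packing using 8 hosts:
  host 1: 125 + 35 = 160
  host 2: 115 + 40 = 155
  host 3: 115 + 35 = 150
  host 4: 115 + 30 = 145
  host 5: 110 + 50 = 160
  host 6: 110 + 20 = 130
  host 7: 85 = 85
  host 8: 85 = 85
This matches the lower bound, so 8 is optimal.

8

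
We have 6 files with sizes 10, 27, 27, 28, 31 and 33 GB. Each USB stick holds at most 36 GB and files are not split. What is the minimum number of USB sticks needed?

6

Total = 33 + 31 + 28 + 27 + 27 + 10 = 156 GB.
Lower bound: ⌈156/36⌉ = 5 USB sticks.
A packing using 6 USB sticks:
  USB stick 1: 33 = 33
  USB stick 2: 31 = 31
  USB stick 3: 28 = 28
  USB stick 4: 27 = 27
  USB stick 5: 27 = 27
  USB stick 6: 10 = 10
No arrangement into 5 USB sticks stays within capacity, so 6 is optimal.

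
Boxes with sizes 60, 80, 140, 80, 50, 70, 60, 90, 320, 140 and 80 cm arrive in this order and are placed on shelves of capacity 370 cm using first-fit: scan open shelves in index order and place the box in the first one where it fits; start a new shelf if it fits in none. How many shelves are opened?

4

  60 → shelf 1 (new)  [load 60/370]
  80 → shelf 1  [load 140/370]
  140 → shelf 1  [load 280/370]
  80 → shelf 1  [load 360/370]
  50 → shelf 2 (new)  [load 50/370]
  70 → shelf 2  [load 120/370]
  60 → shelf 2  [load 180/370]
  90 → shelf 2  [load 270/370]
  320 → shelf 3 (new)  [load 320/370]
  140 → shelf 4 (new)  [load 140/370]
  80 → shelf 2  [load 350/370]
4 shelves opened.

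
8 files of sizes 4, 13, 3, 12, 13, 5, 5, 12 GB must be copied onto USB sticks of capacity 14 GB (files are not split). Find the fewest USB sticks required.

Total = 13 + 13 + 12 + 12 + 5 + 5 + 4 + 3 = 67 GB.
Lower bound: ⌈67/14⌉ = 5 USB sticks.
A packing using 6 USB sticks:
  USB stick 1: 13 = 13
  USB stick 2: 13 = 13
  USB stick 3: 12 = 12
  USB stick 4: 12 = 12
  USB stick 5: 5 + 5 + 4 = 14
  USB stick 6: 3 = 3
No arrangement into 5 USB sticks stays within capacity, so 6 is optimal.

6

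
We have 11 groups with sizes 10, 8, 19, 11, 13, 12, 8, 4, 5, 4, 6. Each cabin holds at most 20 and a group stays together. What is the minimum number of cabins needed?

6

Total = 19 + 13 + 12 + 11 + 10 + 8 + 8 + 6 + 5 + 4 + 4 = 100.
Lower bound: ⌈100/20⌉ = 5 cabins.
A packing using 6 cabins:
  cabin 1: 19 = 19
  cabin 2: 13 + 6 = 19
  cabin 3: 12 + 8 = 20
  cabin 4: 11 + 8 = 19
  cabin 5: 10 + 5 + 4 = 19
  cabin 6: 4 = 4
No arrangement into 5 cabins stays within capacity, so 6 is optimal.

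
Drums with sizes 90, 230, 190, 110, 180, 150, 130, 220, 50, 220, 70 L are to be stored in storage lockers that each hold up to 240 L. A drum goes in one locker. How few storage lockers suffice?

8

Total = 230 + 220 + 220 + 190 + 180 + 150 + 130 + 110 + 90 + 70 + 50 = 1640 L.
Lower bound: ⌈1640/240⌉ = 7 storage lockers.
A packing using 8 storage lockers:
  locker 1: 230 = 230
  locker 2: 220 = 220
  locker 3: 220 = 220
  locker 4: 190 + 50 = 240
  locker 5: 180 = 180
  locker 6: 150 + 90 = 240
  locker 7: 130 + 110 = 240
  locker 8: 70 = 70
No arrangement into 7 storage lockers stays within capacity, so 8 is optimal.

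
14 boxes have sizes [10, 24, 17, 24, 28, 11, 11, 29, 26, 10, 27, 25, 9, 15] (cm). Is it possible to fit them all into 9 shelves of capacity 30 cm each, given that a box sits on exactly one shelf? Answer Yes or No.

No

Total = 266 cm; ⌈266/30⌉ = 9.
The bound of 9 does not rule out 9, but exhaustive search shows no assignment into 9 shelves of capacity 30 cm exists — the minimum is 10.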